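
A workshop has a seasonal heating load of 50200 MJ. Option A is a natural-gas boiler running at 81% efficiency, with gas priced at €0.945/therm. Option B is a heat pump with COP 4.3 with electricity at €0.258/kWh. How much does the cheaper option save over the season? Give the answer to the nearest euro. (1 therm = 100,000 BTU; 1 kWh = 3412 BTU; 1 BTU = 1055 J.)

Heat load = 50200 MJ = 50,200,000,000 J / 1055 = 47,582,938 BTU
Gas: input = 47,582,938 / 0.81 = 58,744,368 BTU = 587.4 therm → 587.4 × €0.945 = €555.13
Heat pump: 47,582,938 BTU / 3412 = 13,950 kWh heat; / 4.3 = 3,243 kWh in → × €0.258 = €836.75
Difference = |€555.13 − €836.75| = €281.61 ≈ €282

€282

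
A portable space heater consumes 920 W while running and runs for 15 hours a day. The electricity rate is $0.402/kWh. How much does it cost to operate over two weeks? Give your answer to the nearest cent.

Energy = 920 W × 15 h/day × 14 days = 193,200 Wh = 193.2 kWh
Cost = 193.2 kWh × $0.402/kWh = $77.67

$77.67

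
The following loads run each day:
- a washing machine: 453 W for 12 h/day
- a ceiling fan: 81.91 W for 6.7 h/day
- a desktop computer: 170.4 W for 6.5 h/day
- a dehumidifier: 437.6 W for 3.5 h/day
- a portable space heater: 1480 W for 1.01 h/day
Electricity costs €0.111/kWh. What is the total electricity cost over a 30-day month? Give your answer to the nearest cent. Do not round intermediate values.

€33.70

washing machine: 453 W × 12 h × 30 d = 163,080 Wh = 163.1 kWh
ceiling fan: 81.91 W × 6.7 h × 30 d = 16,464 Wh = 16.46 kWh
desktop computer: 170.4 W × 6.5 h × 30 d = 33,228 Wh = 33.23 kWh
dehumidifier: 437.6 W × 3.5 h × 30 d = 45,948 Wh = 45.95 kWh
portable space heater: 1480 W × 1.01 h × 30 d = 44,844 Wh = 44.84 kWh
Total energy = 163.1 + 16.46 + 33.23 + 45.95 + 44.84 = 303.6 kWh
Cost = 303.6 kWh × €0.111 = €33.70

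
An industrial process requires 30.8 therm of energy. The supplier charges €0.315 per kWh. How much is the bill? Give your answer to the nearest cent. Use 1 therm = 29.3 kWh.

€284.27

30.8 therm × (29.3 kWh/therm) = 902.4 kWh
Cost = 902.4 kWh × €0.315/kWh = €284.27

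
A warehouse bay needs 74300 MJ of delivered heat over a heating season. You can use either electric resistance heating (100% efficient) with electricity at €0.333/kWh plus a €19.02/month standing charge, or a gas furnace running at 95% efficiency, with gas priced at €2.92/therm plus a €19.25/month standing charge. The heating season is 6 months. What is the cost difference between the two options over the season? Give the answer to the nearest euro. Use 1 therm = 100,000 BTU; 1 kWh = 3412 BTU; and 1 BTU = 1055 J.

Heat load = 74300 MJ = 74,300,000,000 J / 1055 = 70,426,540 BTU
Gas: input = 70,426,540 / 0.95 = 74,133,200 BTU = 741.3 therm → 741.3 × €2.92 = €2,164.69; + 6 × €19.25 standing = €2,280.19
Electric: 70,426,540 BTU / 3412 = 20,640 kWh → × €0.333 = €6,873.40; + 6 × €19.02 standing = €6,987.52
Difference = |€2,280.19 − €6,987.52| = €4,707.33 ≈ €4707

€4707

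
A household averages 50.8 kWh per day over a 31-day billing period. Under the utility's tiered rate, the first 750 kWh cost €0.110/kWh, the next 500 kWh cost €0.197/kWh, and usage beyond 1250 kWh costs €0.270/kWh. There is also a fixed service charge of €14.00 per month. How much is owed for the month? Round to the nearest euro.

€283

Usage = 50.8 kWh/day × 31 days = 1574.8 kWh
First 750 kWh × €0.110 = €82.50
Next 500 kWh × €0.197 = €98.50
Remaining 324.8 kWh × €0.270 = €87.70
Energy charge = €268.70; + service €14.00 = €282.70 ≈ €283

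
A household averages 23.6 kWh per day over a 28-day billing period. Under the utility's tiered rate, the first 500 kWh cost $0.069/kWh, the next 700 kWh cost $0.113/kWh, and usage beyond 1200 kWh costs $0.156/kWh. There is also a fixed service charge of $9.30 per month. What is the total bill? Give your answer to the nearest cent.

$61.97

Usage = 23.6 kWh/day × 28 days = 660.8 kWh
First 500 kWh × $0.069 = $34.50
Next 160.8 kWh × $0.113 = $18.17
Remaining tier: 0 kWh (not reached)
Energy charge = $52.67; + service $9.30 = $61.97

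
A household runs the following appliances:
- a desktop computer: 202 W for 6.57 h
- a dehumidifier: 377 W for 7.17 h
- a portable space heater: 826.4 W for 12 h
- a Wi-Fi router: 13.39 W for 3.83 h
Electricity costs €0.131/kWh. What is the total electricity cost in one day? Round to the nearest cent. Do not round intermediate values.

desktop computer: 202 W × 6.57 h = 1,327 Wh = 1.327 kWh
dehumidifier: 377 W × 7.17 h = 2,703 Wh = 2.703 kWh
portable space heater: 826.4 W × 12 h = 9,917 Wh = 9.917 kWh
Wi-Fi router: 13.39 W × 3.83 h = 51 Wh = 0.05128 kWh
Total energy = 1.327 + 2.703 + 9.917 + 0.05128 = 14 kWh
Cost = 14 kWh × €0.131 = €1.83

€1.83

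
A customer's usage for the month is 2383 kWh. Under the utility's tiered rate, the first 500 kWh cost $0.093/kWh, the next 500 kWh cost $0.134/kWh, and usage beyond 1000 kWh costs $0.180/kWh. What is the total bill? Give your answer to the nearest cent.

$362.44

First 500 kWh × $0.093 = $46.50
Next 500 kWh × $0.134 = $67.00
Remaining 1383 kWh × $0.180 = $248.94
Total = $362.44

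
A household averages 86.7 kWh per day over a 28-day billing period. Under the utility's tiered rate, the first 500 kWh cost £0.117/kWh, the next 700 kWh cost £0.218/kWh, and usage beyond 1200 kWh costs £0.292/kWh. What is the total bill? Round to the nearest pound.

£570

Usage = 86.7 kWh/day × 28 days = 2427.6 kWh
First 500 kWh × £0.117 = £58.50
Next 700 kWh × £0.218 = £152.60
Remaining 1227.6 kWh × £0.292 = £358.46
Total = £569.56 ≈ £570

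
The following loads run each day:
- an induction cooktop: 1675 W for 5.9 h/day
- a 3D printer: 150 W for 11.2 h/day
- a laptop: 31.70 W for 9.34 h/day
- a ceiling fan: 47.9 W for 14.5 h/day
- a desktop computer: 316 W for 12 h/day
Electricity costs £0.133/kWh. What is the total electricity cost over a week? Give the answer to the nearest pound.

induction cooktop: 1675 W × 5.9 h × 7 d = 69,178 Wh = 69.18 kWh
3D printer: 150 W × 11.2 h × 7 d = 11,760 Wh = 11.76 kWh
laptop: 31.70 W × 9.34 h × 7 d = 2,073 Wh = 2.073 kWh
ceiling fan: 47.9 W × 14.5 h × 7 d = 4,862 Wh = 4.862 kWh
desktop computer: 316 W × 12 h × 7 d = 26,544 Wh = 26.54 kWh
Total energy = 69.18 + 11.76 + 2.073 + 4.862 + 26.54 = 114.4 kWh
Cost = 114.4 kWh × £0.133 = £15.22 ≈ £15

£15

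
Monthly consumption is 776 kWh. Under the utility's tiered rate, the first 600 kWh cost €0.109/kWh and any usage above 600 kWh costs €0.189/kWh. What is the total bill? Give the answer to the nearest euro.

€99

First 600 kWh × €0.109 = €65.40
Remaining 176 kWh × €0.189 = €33.26
Total = €98.66 ≈ €99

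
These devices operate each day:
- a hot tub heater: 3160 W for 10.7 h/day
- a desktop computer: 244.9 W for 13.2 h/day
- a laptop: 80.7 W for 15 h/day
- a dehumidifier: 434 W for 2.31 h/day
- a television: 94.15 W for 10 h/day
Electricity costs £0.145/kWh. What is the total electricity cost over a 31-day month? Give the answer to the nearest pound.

£181

hot tub heater: 3160 W × 10.7 h × 31 d = 1,048,172 Wh = 1,048 kWh
desktop computer: 244.9 W × 13.2 h × 31 d = 100,213 Wh = 100.2 kWh
laptop: 80.7 W × 15 h × 31 d = 37,526 Wh = 37.53 kWh
dehumidifier: 434 W × 2.31 h × 31 d = 31,079 Wh = 31.08 kWh
television: 94.15 W × 10 h × 31 d = 29,186 Wh = 29.19 kWh
Total energy = 1,048 + 100.2 + 37.53 + 31.08 + 29.19 = 1,246 kWh
Cost = 1,246 kWh × £0.145 = £180.70 ≈ £181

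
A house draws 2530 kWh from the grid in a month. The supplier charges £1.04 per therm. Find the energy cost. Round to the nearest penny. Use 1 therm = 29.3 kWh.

£89.80

2530 kWh × (0.03413 therm/kWh) = 86.35 therm
Cost = 86.35 therm × £1.04/therm = £89.80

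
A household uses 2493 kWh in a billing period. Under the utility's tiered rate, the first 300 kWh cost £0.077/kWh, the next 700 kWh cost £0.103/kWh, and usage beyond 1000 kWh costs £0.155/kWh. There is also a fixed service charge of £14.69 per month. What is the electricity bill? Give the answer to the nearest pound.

£341

First 300 kWh × £0.077 = £23.10
Next 700 kWh × £0.103 = £72.10
Remaining 1493 kWh × £0.155 = £231.41
Energy charge = £326.62; + service £14.69 = £341.31 ≈ £341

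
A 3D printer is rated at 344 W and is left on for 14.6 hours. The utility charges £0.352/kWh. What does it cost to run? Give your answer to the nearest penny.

Energy = 344 W × 14.6 h = 5,022 Wh = 5.022 kWh
Cost = 5.022 kWh × £0.352/kWh = £1.77

£1.77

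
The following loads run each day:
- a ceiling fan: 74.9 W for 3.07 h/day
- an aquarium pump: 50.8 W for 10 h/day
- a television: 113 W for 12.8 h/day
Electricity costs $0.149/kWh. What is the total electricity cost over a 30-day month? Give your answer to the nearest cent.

ceiling fan: 74.9 W × 3.07 h × 30 d = 6,898 Wh = 6.898 kWh
aquarium pump: 50.8 W × 10 h × 30 d = 15,240 Wh = 15.24 kWh
television: 113 W × 12.8 h × 30 d = 43,392 Wh = 43.39 kWh
Total energy = 6.898 + 15.24 + 43.39 = 65.53 kWh
Cost = 65.53 kWh × $0.149 = $9.76

$9.76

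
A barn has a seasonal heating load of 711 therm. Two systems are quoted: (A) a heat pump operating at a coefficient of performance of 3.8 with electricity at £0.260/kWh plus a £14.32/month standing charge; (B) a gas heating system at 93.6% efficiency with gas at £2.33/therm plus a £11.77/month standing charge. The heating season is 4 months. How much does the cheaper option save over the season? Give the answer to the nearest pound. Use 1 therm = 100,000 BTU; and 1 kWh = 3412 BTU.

Heat load = 711 therm × 100,000 = 71,100,000 BTU
Gas: input = 71,100,000 / 0.936 = 75,961,538 BTU = 759.6 therm → 759.6 × £2.33 = £1,769.90; + 4 × £11.77 standing = £1,816.98
Heat pump: 71,100,000 BTU / 3412 = 20,840 kWh heat; / 3.8 = 5,484 kWh in → × £0.260 = £1,425.77; + 4 × £14.32 standing = £1,483.05
Difference = |£1,816.98 − £1,483.05| = £333.93 ≈ £334

£334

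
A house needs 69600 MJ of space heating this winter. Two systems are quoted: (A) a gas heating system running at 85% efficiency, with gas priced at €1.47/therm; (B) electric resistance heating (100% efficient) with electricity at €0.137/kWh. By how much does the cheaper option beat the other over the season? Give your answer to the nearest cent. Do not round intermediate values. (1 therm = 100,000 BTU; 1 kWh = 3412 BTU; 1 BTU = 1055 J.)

Heat load = 69600 MJ = 69,600,000,000 J / 1055 = 65,971,564 BTU
Gas: input = 65,971,564 / 0.85 = 77,613,605 BTU = 776.1 therm → 776.1 × €1.47 = €1,140.92
Electric: 65,971,564 BTU / 3412 = 19,340 kWh → × €0.137 = €2,648.92
Difference = |€1,140.92 − €2,648.92| = €1,508.00

€1508.00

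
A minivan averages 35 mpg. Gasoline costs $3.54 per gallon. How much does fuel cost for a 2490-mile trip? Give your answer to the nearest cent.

Fuel = 2490 mi / 35 mpg = 71.14 gal
Cost = 71.14 gal × $3.54/gal = $251.85

$251.85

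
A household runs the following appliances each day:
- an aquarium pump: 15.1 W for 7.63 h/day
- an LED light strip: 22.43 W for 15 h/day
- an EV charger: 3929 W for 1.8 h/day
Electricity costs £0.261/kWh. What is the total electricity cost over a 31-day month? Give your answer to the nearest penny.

£60.88

aquarium pump: 15.1 W × 7.63 h × 31 d = 3,572 Wh = 3.572 kWh
LED light strip: 22.43 W × 15 h × 31 d = 10,430 Wh = 10.43 kWh
EV charger: 3929 W × 1.8 h × 31 d = 219,238 Wh = 219.2 kWh
Total energy = 3.572 + 10.43 + 219.2 = 233.2 kWh
Cost = 233.2 kWh × £0.261 = £60.88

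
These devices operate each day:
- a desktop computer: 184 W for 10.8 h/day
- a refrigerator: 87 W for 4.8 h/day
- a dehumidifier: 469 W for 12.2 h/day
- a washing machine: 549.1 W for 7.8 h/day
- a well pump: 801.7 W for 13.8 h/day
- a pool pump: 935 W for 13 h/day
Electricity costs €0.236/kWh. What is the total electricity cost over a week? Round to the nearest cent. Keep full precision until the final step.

€58.86

desktop computer: 184 W × 10.8 h × 7 d = 13,910 Wh = 13.91 kWh
refrigerator: 87 W × 4.8 h × 7 d = 2,923 Wh = 2.923 kWh
dehumidifier: 469 W × 12.2 h × 7 d = 40,053 Wh = 40.05 kWh
washing machine: 549.1 W × 7.8 h × 7 d = 29,981 Wh = 29.98 kWh
well pump: 801.7 W × 13.8 h × 7 d = 77,444 Wh = 77.44 kWh
pool pump: 935 W × 13 h × 7 d = 85,085 Wh = 85.08 kWh
Total energy = 13.91 + 2.923 + 40.05 + 29.98 + 77.44 + 85.08 = 249.4 kWh
Cost = 249.4 kWh × €0.236 = €58.86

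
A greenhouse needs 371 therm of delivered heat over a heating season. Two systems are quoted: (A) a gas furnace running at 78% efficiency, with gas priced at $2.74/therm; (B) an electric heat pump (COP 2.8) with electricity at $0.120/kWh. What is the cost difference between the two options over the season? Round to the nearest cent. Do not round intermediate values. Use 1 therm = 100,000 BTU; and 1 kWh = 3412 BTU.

Heat load = 371 therm × 100,000 = 37,100,000 BTU
Gas: input = 37,100,000 / 0.78 = 47,564,103 BTU = 475.6 therm → 475.6 × $2.74 = $1,303.26
Heat pump: 37,100,000 BTU / 3412 = 10,870 kWh heat; / 2.8 = 3,883 kWh in → × $0.120 = $466.00
Difference = |$1,303.26 − $466.00| = $837.25

$837.25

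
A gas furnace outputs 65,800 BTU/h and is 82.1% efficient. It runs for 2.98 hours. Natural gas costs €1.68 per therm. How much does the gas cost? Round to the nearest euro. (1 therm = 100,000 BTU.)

€4

Heat delivered = 65,800 BTU/h × 2.98 h = 196,084 BTU
Gas input = 196,084 / 0.821 = 238,836 BTU
= 238,836 / 100,000 = 2.388 therm
Cost = 2.388 × €1.68/therm = €4.01 ≈ €4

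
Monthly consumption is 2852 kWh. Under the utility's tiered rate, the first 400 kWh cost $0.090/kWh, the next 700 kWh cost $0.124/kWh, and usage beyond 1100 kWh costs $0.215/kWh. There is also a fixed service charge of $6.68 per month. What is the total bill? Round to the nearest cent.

First 400 kWh × $0.090 = $36.00
Next 700 kWh × $0.124 = $86.80
Remaining 1752 kWh × $0.215 = $376.68
Energy charge = $499.48; + service $6.68 = $506.16

$506.16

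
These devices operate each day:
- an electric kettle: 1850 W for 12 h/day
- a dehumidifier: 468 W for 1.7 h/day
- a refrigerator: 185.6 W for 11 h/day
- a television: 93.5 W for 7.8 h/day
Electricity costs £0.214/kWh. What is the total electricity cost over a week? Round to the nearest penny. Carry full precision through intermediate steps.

electric kettle: 1850 W × 12 h × 7 d = 155,400 Wh = 155.4 kWh
dehumidifier: 468 W × 1.7 h × 7 d = 5,569 Wh = 5.569 kWh
refrigerator: 185.6 W × 11 h × 7 d = 14,291 Wh = 14.29 kWh
television: 93.5 W × 7.8 h × 7 d = 5,105 Wh = 5.105 kWh
Total energy = 155.4 + 5.569 + 14.29 + 5.105 = 180.4 kWh
Cost = 180.4 kWh × £0.214 = £38.60

£38.60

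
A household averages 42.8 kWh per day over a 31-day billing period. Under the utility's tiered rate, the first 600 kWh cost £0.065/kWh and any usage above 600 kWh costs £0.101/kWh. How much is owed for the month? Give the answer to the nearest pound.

Usage = 42.8 kWh/day × 31 days = 1326.8 kWh
First 600 kWh × £0.065 = £39.00
Remaining 726.8 kWh × £0.101 = £73.41
Total = £112.41 ≈ £112

£112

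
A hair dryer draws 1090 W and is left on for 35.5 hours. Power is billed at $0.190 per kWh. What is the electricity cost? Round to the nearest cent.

$7.35

Energy = 1090 W × 35.5 h = 38,695 Wh = 38.7 kWh
Cost = 38.7 kWh × $0.190/kWh = $7.35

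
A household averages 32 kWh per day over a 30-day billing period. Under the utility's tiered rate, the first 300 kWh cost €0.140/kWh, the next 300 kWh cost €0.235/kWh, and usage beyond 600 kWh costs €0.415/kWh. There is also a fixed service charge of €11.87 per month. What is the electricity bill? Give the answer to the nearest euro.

Usage = 32 kWh/day × 30 days = 960 kWh
First 300 kWh × €0.140 = €42.00
Next 300 kWh × €0.235 = €70.50
Remaining 360 kWh × €0.415 = €149.40
Energy charge = €261.90; + service €11.87 = €273.77 ≈ €274

€274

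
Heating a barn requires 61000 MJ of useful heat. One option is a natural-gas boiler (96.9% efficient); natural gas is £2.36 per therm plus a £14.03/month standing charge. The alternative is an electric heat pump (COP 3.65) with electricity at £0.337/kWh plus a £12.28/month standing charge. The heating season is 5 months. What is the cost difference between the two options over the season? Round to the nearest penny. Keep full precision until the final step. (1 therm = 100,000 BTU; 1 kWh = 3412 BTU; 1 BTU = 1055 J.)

£147.65

Heat load = 61000 MJ = 61,000,000,000 J / 1055 = 57,819,905 BTU
Gas: input = 57,819,905 / 0.969 = 59,669,665 BTU = 596.7 therm → 596.7 × £2.36 = £1,408.20; + 5 × £14.03 standing = £1,478.35
Heat pump: 57,819,905 BTU / 3412 = 16,950 kWh heat; / 3.65 = 4,643 kWh in → × £0.337 = £1,564.61; + 5 × £12.28 standing = £1,626.01
Difference = |£1,478.35 − £1,626.01| = £147.65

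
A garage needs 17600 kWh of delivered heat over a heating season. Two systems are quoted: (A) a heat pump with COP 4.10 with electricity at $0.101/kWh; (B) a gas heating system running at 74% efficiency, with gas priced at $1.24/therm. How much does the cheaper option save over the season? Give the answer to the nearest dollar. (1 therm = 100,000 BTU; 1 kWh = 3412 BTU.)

$573

Heat load = 17600 kWh × 3412 = 60,051,200 BTU
Gas: input = 60,051,200 / 0.74 = 81,150,270 BTU = 811.5 therm → 811.5 × $1.24 = $1,006.26
Heat pump: 60,051,200 BTU / 3412 = 17,600 kWh heat; / 4.10 = 4,293 kWh in → × $0.101 = $433.56
Difference = |$1,006.26 − $433.56| = $572.70 ≈ $573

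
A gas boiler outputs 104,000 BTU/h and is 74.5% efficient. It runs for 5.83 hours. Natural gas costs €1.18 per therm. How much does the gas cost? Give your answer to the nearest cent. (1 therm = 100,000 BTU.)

€9.60

Heat delivered = 104,000 BTU/h × 5.83 h = 606,320 BTU
Gas input = 606,320 / 0.745 = 813,852 BTU
= 813,852 / 100,000 = 8.139 therm
Cost = 8.139 × €1.18/therm = €9.60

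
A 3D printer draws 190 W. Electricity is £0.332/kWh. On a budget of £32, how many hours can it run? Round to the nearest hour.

Energy budget = £32 / £0.332 per kWh = 96.39 kWh = 96,386 Wh
Runtime = 96,386 Wh / 190 W = 507.3 h

507 h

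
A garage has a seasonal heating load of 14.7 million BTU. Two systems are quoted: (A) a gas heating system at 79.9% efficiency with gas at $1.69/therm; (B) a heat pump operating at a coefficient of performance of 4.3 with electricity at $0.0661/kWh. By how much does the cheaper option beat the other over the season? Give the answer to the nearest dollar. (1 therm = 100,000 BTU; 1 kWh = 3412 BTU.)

Heat load = 14.7 × 10⁶ BTU = 14,700,000 BTU
Gas: input = 14,700,000 / 0.799 = 18,397,997 BTU = 184 therm → 184 × $1.69 = $310.93
Heat pump: 14,700,000 BTU / 3412 = 4,308 kWh heat; / 4.3 = 1,002 kWh in → × $0.0661 = $66.23
Difference = |$310.93 − $66.23| = $244.70 ≈ $245

$245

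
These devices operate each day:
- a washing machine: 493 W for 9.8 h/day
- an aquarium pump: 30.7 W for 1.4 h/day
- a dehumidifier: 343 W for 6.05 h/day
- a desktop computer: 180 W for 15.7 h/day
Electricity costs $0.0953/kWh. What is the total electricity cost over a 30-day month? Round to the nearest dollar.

$28

washing machine: 493 W × 9.8 h × 30 d = 144,942 Wh = 144.9 kWh
aquarium pump: 30.7 W × 1.4 h × 30 d = 1,289 Wh = 1.289 kWh
dehumidifier: 343 W × 6.05 h × 30 d = 62,254 Wh = 62.25 kWh
desktop computer: 180 W × 15.7 h × 30 d = 84,780 Wh = 84.78 kWh
Total energy = 144.9 + 1.289 + 62.25 + 84.78 = 293.3 kWh
Cost = 293.3 kWh × $0.0953 = $27.95 ≈ $28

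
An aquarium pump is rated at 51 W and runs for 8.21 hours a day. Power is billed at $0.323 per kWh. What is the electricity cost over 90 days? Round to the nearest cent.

Energy = 51 W × 8.21 h/day × 90 days = 37,684 Wh = 37.68 kWh
Cost = 37.68 kWh × $0.323/kWh = $12.17

$12.17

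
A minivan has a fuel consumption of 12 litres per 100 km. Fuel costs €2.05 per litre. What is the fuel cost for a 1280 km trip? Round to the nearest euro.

€315

Fuel = 12 L/100 km × 1280 km / 100 = 153.6 L
Cost = 153.6 L × €2.05/L = €314.88 ≈ €315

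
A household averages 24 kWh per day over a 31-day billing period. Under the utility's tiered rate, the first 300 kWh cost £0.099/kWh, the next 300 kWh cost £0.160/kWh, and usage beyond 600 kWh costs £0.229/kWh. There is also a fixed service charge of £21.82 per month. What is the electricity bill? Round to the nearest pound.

£132

Usage = 24 kWh/day × 31 days = 744 kWh
First 300 kWh × £0.099 = £29.70
Next 300 kWh × £0.160 = £48.00
Remaining 144 kWh × £0.229 = £32.98
Energy charge = £110.68; + service £21.82 = £132.50 ≈ £132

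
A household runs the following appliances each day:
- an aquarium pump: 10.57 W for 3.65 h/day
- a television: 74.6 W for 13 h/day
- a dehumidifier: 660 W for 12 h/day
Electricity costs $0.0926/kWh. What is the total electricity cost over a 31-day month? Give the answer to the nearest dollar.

$26

aquarium pump: 10.57 W × 3.65 h × 31 d = 1,196 Wh = 1.196 kWh
television: 74.6 W × 13 h × 31 d = 30,064 Wh = 30.06 kWh
dehumidifier: 660 W × 12 h × 31 d = 245,520 Wh = 245.5 kWh
Total energy = 1.196 + 30.06 + 245.5 = 276.8 kWh
Cost = 276.8 kWh × $0.0926 = $25.63 ≈ $26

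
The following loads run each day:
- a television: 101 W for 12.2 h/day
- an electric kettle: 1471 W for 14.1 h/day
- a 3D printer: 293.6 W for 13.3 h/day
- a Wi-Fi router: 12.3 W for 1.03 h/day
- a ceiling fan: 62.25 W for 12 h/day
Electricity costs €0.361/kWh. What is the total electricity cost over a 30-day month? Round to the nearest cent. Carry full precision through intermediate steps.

television: 101 W × 12.2 h × 30 d = 36,966 Wh = 36.97 kWh
electric kettle: 1471 W × 14.1 h × 30 d = 622,233 Wh = 622.2 kWh
3D printer: 293.6 W × 13.3 h × 30 d = 117,146 Wh = 117.1 kWh
Wi-Fi router: 12.3 W × 1.03 h × 30 d = 380 Wh = 0.3801 kWh
ceiling fan: 62.25 W × 12 h × 30 d = 22,410 Wh = 22.41 kWh
Total energy = 36.97 + 622.2 + 117.1 + 0.3801 + 22.41 = 799.1 kWh
Cost = 799.1 kWh × €0.361 = €288.49

€288.49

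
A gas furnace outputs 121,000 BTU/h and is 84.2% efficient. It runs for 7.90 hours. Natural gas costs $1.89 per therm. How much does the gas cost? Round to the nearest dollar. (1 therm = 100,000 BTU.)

$21

Heat delivered = 121,000 BTU/h × 7.90 h = 955,900 BTU
Gas input = 955,900 / 0.842 = 1,135,273 BTU
= 1,135,273 / 100,000 = 11.35 therm
Cost = 11.35 × $1.89/therm = $21.46 ≈ $21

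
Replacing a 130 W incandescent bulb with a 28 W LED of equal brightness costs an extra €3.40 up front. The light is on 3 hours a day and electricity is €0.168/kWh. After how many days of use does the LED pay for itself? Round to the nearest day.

66 days

Power saved = 130 − 28 = 102 W
Daily energy saved = 102 W × 3 h = 306 Wh = 0.306 kWh
Daily savings = 0.306 × €0.168 = €0.0514
Payback = €3.40 / €0.0514 per day = 66.14 days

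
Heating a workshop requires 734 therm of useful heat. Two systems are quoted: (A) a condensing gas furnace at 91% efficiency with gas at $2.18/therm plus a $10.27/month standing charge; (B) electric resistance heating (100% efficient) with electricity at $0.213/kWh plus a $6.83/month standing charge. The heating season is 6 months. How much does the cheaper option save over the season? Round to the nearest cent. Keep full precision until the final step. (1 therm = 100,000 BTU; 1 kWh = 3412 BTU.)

Heat load = 734 therm × 100,000 = 73,400,000 BTU
Gas: input = 73,400,000 / 0.91 = 80,659,341 BTU = 806.6 therm → 806.6 × $2.18 = $1,758.37; + 6 × $10.27 standing = $1,819.99
Electric: 73,400,000 BTU / 3412 = 21,510 kWh → × $0.213 = $4,582.12; + 6 × $6.83 standing = $4,623.10
Difference = |$1,819.99 − $4,623.10| = $2,803.11

$2803.11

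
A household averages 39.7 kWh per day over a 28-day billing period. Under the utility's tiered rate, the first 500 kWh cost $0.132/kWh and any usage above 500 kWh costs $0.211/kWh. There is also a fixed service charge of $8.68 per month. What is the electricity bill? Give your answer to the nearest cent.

Usage = 39.7 kWh/day × 28 days = 1111.6 kWh
First 500 kWh × $0.132 = $66.00
Remaining 611.6 kWh × $0.211 = $129.05
Energy charge = $195.05; + service $8.68 = $203.73

$203.73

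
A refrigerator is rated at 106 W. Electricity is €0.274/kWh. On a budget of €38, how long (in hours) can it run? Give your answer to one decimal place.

1308.4 h

Energy budget = €38 / €0.274 per kWh = 138.7 kWh = 138,686 Wh
Runtime = 138,686 Wh / 106 W = 1,308 h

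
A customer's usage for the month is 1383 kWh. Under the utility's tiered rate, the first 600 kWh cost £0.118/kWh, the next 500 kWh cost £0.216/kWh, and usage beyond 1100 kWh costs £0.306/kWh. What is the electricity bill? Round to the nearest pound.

First 600 kWh × £0.118 = £70.80
Next 500 kWh × £0.216 = £108.00
Remaining 283 kWh × £0.306 = £86.60
Total = £265.40 ≈ £265

£265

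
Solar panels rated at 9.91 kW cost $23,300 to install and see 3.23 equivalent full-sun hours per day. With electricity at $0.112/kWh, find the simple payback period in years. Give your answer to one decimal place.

17.8 years

Daily generation = 9.91 kW × 3.23 h = 32.01 kWh
Annual generation = 32.01 × 365 = 11683 kWh
Annual savings = 11683 × $0.112 = $1,308.54
Payback = $23,300 / $1,308.54 = 17.8 years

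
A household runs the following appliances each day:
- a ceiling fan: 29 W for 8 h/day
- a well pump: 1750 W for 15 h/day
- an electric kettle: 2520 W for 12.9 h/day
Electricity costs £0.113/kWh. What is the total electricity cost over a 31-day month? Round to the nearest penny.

ceiling fan: 29 W × 8 h × 31 d = 7,192 Wh = 7.192 kWh
well pump: 1750 W × 15 h × 31 d = 813,750 Wh = 813.8 kWh
electric kettle: 2520 W × 12.9 h × 31 d = 1,007,748 Wh = 1,008 kWh
Total energy = 7.192 + 813.8 + 1,008 = 1,829 kWh
Cost = 1,829 kWh × £0.113 = £206.64

£206.64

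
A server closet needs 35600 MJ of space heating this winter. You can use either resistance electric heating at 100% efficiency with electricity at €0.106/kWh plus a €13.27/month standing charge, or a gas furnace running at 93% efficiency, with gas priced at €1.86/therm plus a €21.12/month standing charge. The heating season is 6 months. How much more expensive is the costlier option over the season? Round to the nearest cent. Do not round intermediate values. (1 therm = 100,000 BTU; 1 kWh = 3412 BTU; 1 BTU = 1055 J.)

€326.34

Heat load = 35600 MJ = 35,600,000,000 J / 1055 = 33,744,076 BTU
Gas: input = 33,744,076 / 0.93 = 36,283,953 BTU = 362.8 therm → 362.8 × €1.86 = €674.88; + 6 × €21.12 standing = €801.60
Electric: 33,744,076 BTU / 3412 = 9,890 kWh → × €0.106 = €1,048.32; + 6 × €13.27 standing = €1,127.94
Difference = |€801.60 − €1,127.94| = €326.34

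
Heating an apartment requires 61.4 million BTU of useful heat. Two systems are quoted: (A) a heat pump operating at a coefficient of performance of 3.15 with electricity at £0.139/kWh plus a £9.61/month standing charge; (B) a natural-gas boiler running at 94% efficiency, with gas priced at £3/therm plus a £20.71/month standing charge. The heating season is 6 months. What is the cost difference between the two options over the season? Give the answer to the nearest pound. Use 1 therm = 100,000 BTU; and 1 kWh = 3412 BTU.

£1232

Heat load = 61.4 × 10⁶ BTU = 61,400,000 BTU
Gas: input = 61,400,000 / 0.94 = 65,319,149 BTU = 653.2 therm → 653.2 × £3 = £1,959.57; + 6 × £20.71 standing = £2,083.83
Heat pump: 61,400,000 BTU / 3412 = 18,000 kWh heat; / 3.15 = 5,713 kWh in → × £0.139 = £794.08; + 6 × £9.61 standing = £851.74
Difference = |£2,083.83 − £851.74| = £1,232.10 ≈ £1232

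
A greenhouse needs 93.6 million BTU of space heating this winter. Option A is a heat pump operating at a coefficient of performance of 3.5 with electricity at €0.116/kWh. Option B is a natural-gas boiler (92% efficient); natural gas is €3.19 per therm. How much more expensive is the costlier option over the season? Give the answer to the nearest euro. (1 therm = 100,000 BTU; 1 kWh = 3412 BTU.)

Heat load = 93.6 × 10⁶ BTU = 93,600,000 BTU
Gas: input = 93,600,000 / 0.92 = 101,739,130 BTU = 1,017 therm → 1,017 × €3.19 = €3,245.48
Heat pump: 93,600,000 BTU / 3412 = 27,430 kWh heat; / 3.5 = 7,838 kWh in → × €0.116 = €909.19
Difference = |€3,245.48 − €909.19| = €2,336.28 ≈ €2336

€2336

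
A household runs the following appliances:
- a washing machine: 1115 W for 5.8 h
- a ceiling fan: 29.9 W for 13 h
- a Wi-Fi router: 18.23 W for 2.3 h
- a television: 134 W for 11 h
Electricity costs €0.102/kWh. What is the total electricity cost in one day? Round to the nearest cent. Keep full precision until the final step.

washing machine: 1115 W × 5.8 h = 6,467 Wh = 6.467 kWh
ceiling fan: 29.9 W × 13 h = 389 Wh = 0.3887 kWh
Wi-Fi router: 18.23 W × 2.3 h = 42 Wh = 0.04193 kWh
television: 134 W × 11 h = 1,474 Wh = 1.474 kWh
Total energy = 6.467 + 0.3887 + 0.04193 + 1.474 = 8.372 kWh
Cost = 8.372 kWh × €0.102 = €0.85

€0.85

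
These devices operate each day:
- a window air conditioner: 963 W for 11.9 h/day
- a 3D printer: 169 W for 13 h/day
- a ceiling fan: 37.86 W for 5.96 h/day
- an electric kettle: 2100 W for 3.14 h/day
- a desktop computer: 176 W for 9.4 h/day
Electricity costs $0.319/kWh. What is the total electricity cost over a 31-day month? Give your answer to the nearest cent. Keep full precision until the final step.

window air conditioner: 963 W × 11.9 h × 31 d = 355,251 Wh = 355.3 kWh
3D printer: 169 W × 13 h × 31 d = 68,107 Wh = 68.11 kWh
ceiling fan: 37.86 W × 5.96 h × 31 d = 6,995 Wh = 6.995 kWh
electric kettle: 2100 W × 3.14 h × 31 d = 204,414 Wh = 204.4 kWh
desktop computer: 176 W × 9.4 h × 31 d = 51,286 Wh = 51.29 kWh
Total energy = 355.3 + 68.11 + 6.995 + 204.4 + 51.29 = 686.1 kWh
Cost = 686.1 kWh × $0.319 = $218.85

$218.85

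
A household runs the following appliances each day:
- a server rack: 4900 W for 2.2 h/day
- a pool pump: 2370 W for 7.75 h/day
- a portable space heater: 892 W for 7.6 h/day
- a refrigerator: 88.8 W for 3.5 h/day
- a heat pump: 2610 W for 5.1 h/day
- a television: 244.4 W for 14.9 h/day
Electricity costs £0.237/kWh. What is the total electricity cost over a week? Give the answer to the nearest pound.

£88

server rack: 4900 W × 2.2 h × 7 d = 75,460 Wh = 75.46 kWh
pool pump: 2370 W × 7.75 h × 7 d = 128,572 Wh = 128.6 kWh
portable space heater: 892 W × 7.6 h × 7 d = 47,454 Wh = 47.45 kWh
refrigerator: 88.8 W × 3.5 h × 7 d = 2,176 Wh = 2.176 kWh
heat pump: 2610 W × 5.1 h × 7 d = 93,177 Wh = 93.18 kWh
television: 244.4 W × 14.9 h × 7 d = 25,491 Wh = 25.49 kWh
Total energy = 75.46 + 128.6 + 47.45 + 2.176 + 93.18 + 25.49 = 372.3 kWh
Cost = 372.3 kWh × £0.237 = £88.24 ≈ £88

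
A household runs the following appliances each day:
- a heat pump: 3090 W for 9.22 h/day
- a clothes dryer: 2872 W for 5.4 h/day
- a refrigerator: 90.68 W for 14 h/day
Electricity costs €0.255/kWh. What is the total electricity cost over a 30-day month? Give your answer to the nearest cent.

€346.30

heat pump: 3090 W × 9.22 h × 30 d = 854,694 Wh = 854.7 kWh
clothes dryer: 2872 W × 5.4 h × 30 d = 465,264 Wh = 465.3 kWh
refrigerator: 90.68 W × 14 h × 30 d = 38,086 Wh = 38.09 kWh
Total energy = 854.7 + 465.3 + 38.09 = 1,358 kWh
Cost = 1,358 kWh × €0.255 = €346.30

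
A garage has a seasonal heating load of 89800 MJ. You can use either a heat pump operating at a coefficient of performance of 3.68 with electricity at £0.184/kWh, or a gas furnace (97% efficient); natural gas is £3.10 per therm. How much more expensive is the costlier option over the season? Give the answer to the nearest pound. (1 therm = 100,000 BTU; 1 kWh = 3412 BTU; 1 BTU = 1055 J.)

£1473

Heat load = 89800 MJ = 89,800,000,000 J / 1055 = 85,118,483 BTU
Gas: input = 85,118,483 / 0.97 = 87,751,014 BTU = 877.5 therm → 877.5 × £3.10 = £2,720.28
Heat pump: 85,118,483 BTU / 3412 = 24,950 kWh heat; / 3.68 = 6,779 kWh in → × £0.184 = £1,247.34
Difference = |£2,720.28 − £1,247.34| = £1,472.94 ≈ £1473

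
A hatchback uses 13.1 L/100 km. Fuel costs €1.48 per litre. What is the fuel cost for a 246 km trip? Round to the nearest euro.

Fuel = 13.1 L/100 km × 246 km / 100 = 32.23 L
Cost = 32.23 L × €1.48/L = €47.69 ≈ €48

€48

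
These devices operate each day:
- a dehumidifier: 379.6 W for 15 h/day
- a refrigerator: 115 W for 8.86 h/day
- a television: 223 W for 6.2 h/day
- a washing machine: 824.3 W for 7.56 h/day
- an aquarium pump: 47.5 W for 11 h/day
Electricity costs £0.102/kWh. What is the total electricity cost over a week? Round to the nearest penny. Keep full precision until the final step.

£10.60

dehumidifier: 379.6 W × 15 h × 7 d = 39,858 Wh = 39.86 kWh
refrigerator: 115 W × 8.86 h × 7 d = 7,132 Wh = 7.132 kWh
television: 223 W × 6.2 h × 7 d = 9,678 Wh = 9.678 kWh
washing machine: 824.3 W × 7.56 h × 7 d = 43,622 Wh = 43.62 kWh
aquarium pump: 47.5 W × 11 h × 7 d = 3,658 Wh = 3.658 kWh
Total energy = 39.86 + 7.132 + 9.678 + 43.62 + 3.658 = 103.9 kWh
Cost = 103.9 kWh × £0.102 = £10.60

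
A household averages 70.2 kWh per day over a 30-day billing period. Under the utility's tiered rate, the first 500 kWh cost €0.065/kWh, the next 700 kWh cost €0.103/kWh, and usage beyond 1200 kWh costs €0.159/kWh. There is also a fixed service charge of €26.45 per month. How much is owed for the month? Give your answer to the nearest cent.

€275.10

Usage = 70.2 kWh/day × 30 days = 2106 kWh
First 500 kWh × €0.065 = €32.50
Next 700 kWh × €0.103 = €72.10
Remaining 906 kWh × €0.159 = €144.05
Energy charge = €248.65; + service €26.45 = €275.10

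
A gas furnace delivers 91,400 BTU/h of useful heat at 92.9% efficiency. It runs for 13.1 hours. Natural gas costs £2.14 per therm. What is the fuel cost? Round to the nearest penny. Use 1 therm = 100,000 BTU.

Heat delivered = 91,400 BTU/h × 13.1 h = 1,197,340 BTU
Gas input = 1,197,340 / 0.929 = 1,288,848 BTU
= 1,288,848 / 100,000 = 12.89 therm
Cost = 12.89 × £2.14/therm = £27.58

£27.58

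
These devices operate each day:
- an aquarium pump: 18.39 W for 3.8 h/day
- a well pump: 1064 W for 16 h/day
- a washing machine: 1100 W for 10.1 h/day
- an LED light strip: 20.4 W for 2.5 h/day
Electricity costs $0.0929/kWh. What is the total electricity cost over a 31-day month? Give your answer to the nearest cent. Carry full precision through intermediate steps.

$81.37

aquarium pump: 18.39 W × 3.8 h × 31 d = 2,166 Wh = 2.166 kWh
well pump: 1064 W × 16 h × 31 d = 527,744 Wh = 527.7 kWh
washing machine: 1100 W × 10.1 h × 31 d = 344,410 Wh = 344.4 kWh
LED light strip: 20.4 W × 2.5 h × 31 d = 1,581 Wh = 1.581 kWh
Total energy = 2.166 + 527.7 + 344.4 + 1.581 = 875.9 kWh
Cost = 875.9 kWh × $0.0929 = $81.37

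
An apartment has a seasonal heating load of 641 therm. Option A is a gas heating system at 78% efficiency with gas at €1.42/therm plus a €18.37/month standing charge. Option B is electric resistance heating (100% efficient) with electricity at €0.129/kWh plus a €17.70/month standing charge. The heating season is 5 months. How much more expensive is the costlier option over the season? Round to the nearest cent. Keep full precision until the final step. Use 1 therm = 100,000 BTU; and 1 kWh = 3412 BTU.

€1253.18

Heat load = 641 therm × 100,000 = 64,100,000 BTU
Gas: input = 64,100,000 / 0.78 = 82,179,487 BTU = 821.8 therm → 821.8 × €1.42 = €1,166.95; + 5 × €18.37 standing = €1,258.80
Electric: 64,100,000 BTU / 3412 = 18,790 kWh → × €0.129 = €2,423.48; + 5 × €17.70 standing = €2,511.98
Difference = |€1,258.80 − €2,511.98| = €1,253.18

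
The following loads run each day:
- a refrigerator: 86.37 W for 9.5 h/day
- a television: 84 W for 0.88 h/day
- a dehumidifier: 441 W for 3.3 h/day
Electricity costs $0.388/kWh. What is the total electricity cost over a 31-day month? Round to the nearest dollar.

refrigerator: 86.37 W × 9.5 h × 31 d = 25,436 Wh = 25.44 kWh
television: 84 W × 0.88 h × 31 d = 2,292 Wh = 2.292 kWh
dehumidifier: 441 W × 3.3 h × 31 d = 45,114 Wh = 45.11 kWh
Total energy = 25.44 + 2.292 + 45.11 = 72.84 kWh
Cost = 72.84 kWh × $0.388 = $28.26 ≈ $28

$28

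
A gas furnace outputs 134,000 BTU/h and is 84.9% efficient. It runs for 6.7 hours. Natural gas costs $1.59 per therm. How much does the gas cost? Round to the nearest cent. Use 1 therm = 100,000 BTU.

$16.81

Heat delivered = 134,000 BTU/h × 6.7 h = 897,800 BTU
Gas input = 897,800 / 0.849 = 1,057,479 BTU
= 1,057,479 / 100,000 = 10.57 therm
Cost = 10.57 × $1.59/therm = $16.81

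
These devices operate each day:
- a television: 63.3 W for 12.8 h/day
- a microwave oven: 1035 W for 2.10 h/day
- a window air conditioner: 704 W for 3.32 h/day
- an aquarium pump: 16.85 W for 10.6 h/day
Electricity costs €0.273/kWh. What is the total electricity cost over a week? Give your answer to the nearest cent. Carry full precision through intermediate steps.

€10.51

television: 63.3 W × 12.8 h × 7 d = 5,672 Wh = 5.672 kWh
microwave oven: 1035 W × 2.10 h × 7 d = 15,214 Wh = 15.21 kWh
window air conditioner: 704 W × 3.32 h × 7 d = 16,361 Wh = 16.36 kWh
aquarium pump: 16.85 W × 10.6 h × 7 d = 1,250 Wh = 1.25 kWh
Total energy = 5.672 + 15.21 + 16.36 + 1.25 = 38.5 kWh
Cost = 38.5 kWh × €0.273 = €10.51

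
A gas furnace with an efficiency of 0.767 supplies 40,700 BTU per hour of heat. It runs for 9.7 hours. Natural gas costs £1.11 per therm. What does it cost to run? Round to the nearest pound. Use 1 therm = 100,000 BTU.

£6

Heat delivered = 40,700 BTU/h × 9.7 h = 394,790 BTU
Gas input = 394,790 / 0.767 = 514,720 BTU
= 514,720 / 100,000 = 5.147 therm
Cost = 5.147 × £1.11/therm = £5.71 ≈ £6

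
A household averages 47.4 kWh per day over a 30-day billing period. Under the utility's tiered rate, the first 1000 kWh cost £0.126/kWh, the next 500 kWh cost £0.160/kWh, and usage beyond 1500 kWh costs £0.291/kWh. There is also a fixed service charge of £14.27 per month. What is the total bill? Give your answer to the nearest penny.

£207.79

Usage = 47.4 kWh/day × 30 days = 1422 kWh
First 1000 kWh × £0.126 = £126.00
Next 422 kWh × £0.160 = £67.52
Remaining tier: 0 kWh (not reached)
Energy charge = £193.52; + service £14.27 = £207.79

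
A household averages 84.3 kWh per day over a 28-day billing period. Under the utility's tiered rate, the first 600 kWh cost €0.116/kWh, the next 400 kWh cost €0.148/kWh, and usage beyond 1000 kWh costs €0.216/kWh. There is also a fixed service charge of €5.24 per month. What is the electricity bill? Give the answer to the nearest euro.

Usage = 84.3 kWh/day × 28 days = 2360.4 kWh
First 600 kWh × €0.116 = €69.60
Next 400 kWh × €0.148 = €59.20
Remaining 1360.4 kWh × €0.216 = €293.85
Energy charge = €422.65; + service €5.24 = €427.89 ≈ €428

€428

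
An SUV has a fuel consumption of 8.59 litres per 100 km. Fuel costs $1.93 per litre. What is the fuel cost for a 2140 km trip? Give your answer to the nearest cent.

Fuel = 8.59 L/100 km × 2140 km / 100 = 183.8 L
Cost = 183.8 L × $1.93/L = $354.78

$354.78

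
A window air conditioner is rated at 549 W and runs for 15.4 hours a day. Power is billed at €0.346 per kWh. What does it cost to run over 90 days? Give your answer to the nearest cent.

Energy = 549 W × 15.4 h/day × 90 days = 760,914 Wh = 760.9 kWh
Cost = 760.9 kWh × €0.346/kWh = €263.28

€263.28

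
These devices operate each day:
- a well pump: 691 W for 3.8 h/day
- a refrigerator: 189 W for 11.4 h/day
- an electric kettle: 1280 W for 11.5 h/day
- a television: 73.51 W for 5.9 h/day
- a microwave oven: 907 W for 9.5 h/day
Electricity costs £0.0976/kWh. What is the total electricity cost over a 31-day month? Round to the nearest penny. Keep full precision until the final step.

well pump: 691 W × 3.8 h × 31 d = 81,400 Wh = 81.4 kWh
refrigerator: 189 W × 11.4 h × 31 d = 66,793 Wh = 66.79 kWh
electric kettle: 1280 W × 11.5 h × 31 d = 456,320 Wh = 456.3 kWh
television: 73.51 W × 5.9 h × 31 d = 13,445 Wh = 13.44 kWh
microwave oven: 907 W × 9.5 h × 31 d = 267,112 Wh = 267.1 kWh
Total energy = 81.4 + 66.79 + 456.3 + 13.44 + 267.1 = 885.1 kWh
Cost = 885.1 kWh × £0.0976 = £86.38

£86.38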